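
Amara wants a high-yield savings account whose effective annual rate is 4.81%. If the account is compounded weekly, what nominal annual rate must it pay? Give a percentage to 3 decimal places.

(1 + r/52)^52 − 1 = 0.0481, so 1 + r/52 = 1.0481^(1/52).
r/52 = 0.000904, so r = 0.047000 = 4.700%.

4.700%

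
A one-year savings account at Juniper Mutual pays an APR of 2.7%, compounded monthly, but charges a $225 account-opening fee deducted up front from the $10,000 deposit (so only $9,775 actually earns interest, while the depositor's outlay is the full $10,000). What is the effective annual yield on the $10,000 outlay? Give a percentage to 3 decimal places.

0.422%

Value after one year: 9,775 × (1 + 0.027/12)^12 = 9,775 × 1.027337 = $10,042.22.
Effective yield on the $10,000 outlay: 10,042.22 / 10,000 − 1 = 0.004222 = 0.422%.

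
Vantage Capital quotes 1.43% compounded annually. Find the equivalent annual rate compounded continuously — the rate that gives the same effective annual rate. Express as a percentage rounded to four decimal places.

1.4199%

Compounded annually, EAR = nominal = 0.014300.
Equivalent continuous rate: r = ln(1 + 0.014300) = 0.014199 = 1.4199%.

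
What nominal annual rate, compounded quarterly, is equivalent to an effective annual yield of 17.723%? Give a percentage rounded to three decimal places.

16.654%

(1 + r/4)^4 − 1 = 0.17723, so 1 + r/4 = 1.17723^(1/4).
r/4 = 0.041634, so r = 0.166538 = 16.654%.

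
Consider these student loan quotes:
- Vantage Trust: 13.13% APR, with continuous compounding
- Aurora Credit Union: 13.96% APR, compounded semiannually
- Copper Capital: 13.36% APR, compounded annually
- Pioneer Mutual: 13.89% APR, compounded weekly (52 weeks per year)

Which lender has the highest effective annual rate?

Pioneer Mutual

Vantage Trust: e^0.1313 − 1 = 14.031%
Aurora Credit Union: (1 + 0.1396/2)^2 − 1 = 14.447%
Copper Capital: compounded annually, EAR = 13.360%
Pioneer Mutual: (1 + 0.1389/52)^52 − 1 = 14.880%
The highest effective annual rate is Pioneer Mutual at 14.880%.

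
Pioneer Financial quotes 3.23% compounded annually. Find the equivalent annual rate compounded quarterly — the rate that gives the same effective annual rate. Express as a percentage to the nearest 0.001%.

3.192%

Compounded annually, EAR = nominal = 0.032300.
Solve (1 + r/4)^4 = 1.032300: r/4 = 1.032300^(1/4) − 1 = 0.007979, so r = 0.031916 = 3.192%.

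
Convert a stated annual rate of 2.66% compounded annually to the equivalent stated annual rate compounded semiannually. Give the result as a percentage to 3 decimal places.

2.643%

Compounded annually, EAR = nominal = 0.026600.
Solve (1 + r/2)^2 = 1.026600: r/2 = 1.026600^(1/2) − 1 = 0.013213, so r = 0.026425 = 2.643%.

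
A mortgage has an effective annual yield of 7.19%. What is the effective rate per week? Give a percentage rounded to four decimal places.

The per-week rate i satisfies (1 + i)^52 = 1 + 0.0719.
i = 1.0719^(1/52) − 1 = 0.0013361 = 0.1336%.

0.1336%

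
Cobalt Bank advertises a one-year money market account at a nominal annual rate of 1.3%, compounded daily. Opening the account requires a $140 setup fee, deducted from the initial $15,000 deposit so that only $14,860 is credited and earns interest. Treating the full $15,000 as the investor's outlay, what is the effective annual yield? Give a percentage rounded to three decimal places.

Value after one year: 14,860 × (1 + 0.013/365)^365 = 14,860 × 1.013085 = $15,054.44.
Effective yield on the $15,000 outlay: 15,054.44 / 15,000 − 1 = 0.003629 = 0.363%.

0.363%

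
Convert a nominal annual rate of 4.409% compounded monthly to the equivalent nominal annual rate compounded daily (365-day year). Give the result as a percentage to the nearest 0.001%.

4.401%

EAR = (1 + 0.04409/12)^12 − 1 = 0.044992.
Solve (1 + r/365)^365 = 1.044992: r/365 = 1.044992^(1/365) − 1 = 0.000121, so r = 0.044012 = 4.401%.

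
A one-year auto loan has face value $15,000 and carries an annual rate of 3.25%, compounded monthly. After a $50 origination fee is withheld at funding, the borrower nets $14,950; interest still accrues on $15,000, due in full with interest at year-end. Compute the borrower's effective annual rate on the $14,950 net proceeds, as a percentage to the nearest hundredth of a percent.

Amount owed after one year: 15,000 × (1 + 0.0325/12)^12 = 15,000 × 1.032989 = $15,494.83.
Effective rate on net proceeds: 15,494.83 / 14,950 − 1 = 0.036443 = 3.64%.

3.64%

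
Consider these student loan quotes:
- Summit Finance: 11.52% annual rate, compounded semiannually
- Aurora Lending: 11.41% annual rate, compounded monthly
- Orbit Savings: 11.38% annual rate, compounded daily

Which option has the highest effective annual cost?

Summit Finance: (1 + 0.1152/2)^2 − 1 = 11.852%
Aurora Lending: (1 + 0.1141/12)^12 − 1 = 12.026%
Orbit Savings: (1 + 0.1138/365)^365 − 1 = 12.051%
The highest effective annual rate is Orbit Savings at 12.051%.

Orbit Savings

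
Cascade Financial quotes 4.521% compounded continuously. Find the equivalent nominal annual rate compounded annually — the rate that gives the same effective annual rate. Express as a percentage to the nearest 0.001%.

4.625%

EAR under continuous compounding: e^0.04521 − 1 = 0.046248.
Compounded annually, the equivalent nominal rate is the EAR itself: 4.625%.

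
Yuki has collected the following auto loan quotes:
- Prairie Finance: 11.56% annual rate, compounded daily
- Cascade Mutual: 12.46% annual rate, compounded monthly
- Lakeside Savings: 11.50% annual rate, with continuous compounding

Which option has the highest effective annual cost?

Cascade Mutual

Prairie Finance: (1 + 0.1156/365)^365 − 1 = 12.253%
Cascade Mutual: (1 + 0.1246/12)^12 − 1 = 13.197%
Lakeside Savings: e^0.1150 − 1 = 12.187%
The highest effective annual rate is Cascade Mutual at 13.197%.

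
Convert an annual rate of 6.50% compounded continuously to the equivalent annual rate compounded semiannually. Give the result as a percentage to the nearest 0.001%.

EAR under continuous compounding: e^0.0650 − 1 = 0.067159.
Solve (1 + r/2)^2 = 1.067159: r/2 = 1.067159^(1/2) − 1 = 0.033034, so r = 0.066068 = 6.607%.

6.607%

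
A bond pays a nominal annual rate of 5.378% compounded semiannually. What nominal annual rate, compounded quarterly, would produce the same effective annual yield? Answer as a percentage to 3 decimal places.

5.342%

EAR = (1 + 0.05378/2)^2 − 1 = 0.054503.
Solve (1 + r/4)^4 = 1.054503: r/4 = 1.054503^(1/4) − 1 = 0.013356, so r = 0.053423 = 5.342%.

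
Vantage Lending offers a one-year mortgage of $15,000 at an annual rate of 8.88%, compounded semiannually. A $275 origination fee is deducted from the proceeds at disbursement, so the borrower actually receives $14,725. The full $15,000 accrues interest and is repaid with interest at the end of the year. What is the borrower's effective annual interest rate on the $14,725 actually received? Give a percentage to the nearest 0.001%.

11.114%

Amount owed after one year: 15,000 × (1 + 0.0888/2)^2 = 15,000 × 1.090771 = $16,361.57.
Effective rate on net proceeds: 16,361.57 / 14,725 − 1 = 0.111142 = 11.114%.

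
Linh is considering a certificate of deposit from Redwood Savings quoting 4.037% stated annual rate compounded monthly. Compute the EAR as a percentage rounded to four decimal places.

EAR = (1 + 0.04037/12)^12 − 1.
= 1.041125 − 1 = 4.1125%.

4.1125%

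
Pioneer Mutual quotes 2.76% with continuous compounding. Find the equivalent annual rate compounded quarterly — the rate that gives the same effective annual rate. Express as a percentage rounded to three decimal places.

2.770%

EAR under continuous compounding: e^0.0276 − 1 = 0.027984.
Solve (1 + r/4)^4 = 1.027984: r/4 = 1.027984^(1/4) − 1 = 0.006924, so r = 0.027695 = 2.770%.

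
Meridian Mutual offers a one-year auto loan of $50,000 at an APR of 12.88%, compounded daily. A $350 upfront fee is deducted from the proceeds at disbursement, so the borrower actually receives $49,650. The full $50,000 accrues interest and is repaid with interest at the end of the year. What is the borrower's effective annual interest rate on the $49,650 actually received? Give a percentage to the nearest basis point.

Amount owed after one year: 50,000 × (1 + 0.1288/365)^365 = 50,000 × 1.137437 = $56,871.84.
Effective rate on net proceeds: 56,871.84 / 49,650 − 1 = 0.145455 = 14.55%.

14.55%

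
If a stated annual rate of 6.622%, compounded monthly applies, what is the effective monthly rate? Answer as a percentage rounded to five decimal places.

0.55183%

With a nominal annual rate compounded monthly, the periodic rate is the nominal rate divided by 12.
i = 0.06622 / 12 = 0.0055183 = 0.55183%.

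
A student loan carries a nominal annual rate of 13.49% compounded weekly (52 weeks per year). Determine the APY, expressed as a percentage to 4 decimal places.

14.4222%

EAR = (1 + 0.1349/52)^52 − 1.
= (1 + 0.002594)^52 − 1 = 1.144222 − 1 = 14.4222%.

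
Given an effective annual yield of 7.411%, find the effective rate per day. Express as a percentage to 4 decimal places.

The per-day rate i satisfies (1 + i)^365 = 1 + 0.07411.
i = 1.07411^(1/365) − 1 = 0.0001959 = 0.0196%.

0.0196%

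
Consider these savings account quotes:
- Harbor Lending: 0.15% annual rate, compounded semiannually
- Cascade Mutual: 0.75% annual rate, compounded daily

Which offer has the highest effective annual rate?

Cascade Mutual

Harbor Lending: (1 + 0.0015/2)^2 − 1 = 0.150%
Cascade Mutual: (1 + 0.0075/365)^365 − 1 = 0.753%
The highest effective annual rate is Cascade Mutual at 0.753%.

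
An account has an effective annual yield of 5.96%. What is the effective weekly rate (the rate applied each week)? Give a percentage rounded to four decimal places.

The per-week rate i satisfies (1 + i)^52 = 1 + 0.0596.
i = 1.0596^(1/52) − 1 = 0.0011139 = 0.1114%.

0.1114%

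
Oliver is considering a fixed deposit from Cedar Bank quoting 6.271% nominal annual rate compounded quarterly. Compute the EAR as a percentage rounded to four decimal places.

6.4200%

EAR = (1 + 0.06271/4)^4 − 1.
= (1 + 0.015678)^4 − 1 = 1.064200 − 1 = 6.4200%.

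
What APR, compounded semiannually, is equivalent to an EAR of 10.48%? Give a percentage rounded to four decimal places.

10.2189%

(1 + r/2)^2 − 1 = 0.1048, so 1 + r/2 = 1.1048^(1/2).
r/2 = 0.051095, so r = 0.102189 = 10.2189%.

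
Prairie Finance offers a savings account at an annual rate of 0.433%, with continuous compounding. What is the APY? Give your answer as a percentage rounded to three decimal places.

0.434%

With continuous compounding, EAR = e^0.00433 − 1.
e^0.00433 = 1.004339, so EAR = 0.004339 = 0.434%.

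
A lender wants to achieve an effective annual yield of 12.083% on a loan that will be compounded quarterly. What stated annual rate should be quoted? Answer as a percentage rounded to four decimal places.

(1 + r/4)^4 − 1 = 0.12083, so 1 + r/4 = 1.12083^(1/4).
r/4 = 0.028928, so r = 0.115712 = 11.5712%.

11.5712%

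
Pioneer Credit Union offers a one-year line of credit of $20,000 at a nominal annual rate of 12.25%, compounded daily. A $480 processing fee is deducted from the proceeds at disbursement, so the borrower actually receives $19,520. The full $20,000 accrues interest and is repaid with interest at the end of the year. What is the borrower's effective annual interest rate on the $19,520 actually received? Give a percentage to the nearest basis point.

15.81%

Amount owed after one year: 20,000 × (1 + 0.1225/365)^365 = 20,000 × 1.130296 = $22,605.92.
Effective rate on net proceeds: 22,605.92 / 19,520 − 1 = 0.158090 = 15.81%.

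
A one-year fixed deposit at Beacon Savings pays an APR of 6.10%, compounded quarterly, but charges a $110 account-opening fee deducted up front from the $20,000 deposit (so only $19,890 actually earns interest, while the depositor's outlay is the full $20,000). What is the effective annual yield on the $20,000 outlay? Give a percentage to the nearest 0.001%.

Value after one year: 19,890 × (1 + 0.0610/4)^4 = 19,890 × 1.062410 = $21,131.33.
Effective yield on the $20,000 outlay: 21,131.33 / 20,000 − 1 = 0.056566 = 5.657%.

5.657%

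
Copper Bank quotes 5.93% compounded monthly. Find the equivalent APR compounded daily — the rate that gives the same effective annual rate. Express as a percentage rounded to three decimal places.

5.916%

EAR = (1 + 0.0593/12)^12 − 1 = 0.060939.
Solve (1 + r/365)^365 = 1.060939: r/365 = 1.060939^(1/365) − 1 = 0.000162, so r = 0.059159 = 5.916%.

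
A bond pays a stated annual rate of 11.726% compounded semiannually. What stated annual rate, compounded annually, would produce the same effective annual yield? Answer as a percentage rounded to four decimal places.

12.0697%

EAR = (1 + 0.11726/2)^2 − 1 = 0.120697.
Compounded annually, the equivalent nominal rate is the EAR itself: 12.0697%.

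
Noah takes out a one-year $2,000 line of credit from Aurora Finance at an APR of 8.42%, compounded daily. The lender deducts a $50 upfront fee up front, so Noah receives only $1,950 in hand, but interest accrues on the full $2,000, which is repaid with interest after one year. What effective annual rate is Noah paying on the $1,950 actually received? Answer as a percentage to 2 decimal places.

11.57%

Amount owed after one year: 2,000 × (1 + 0.0842/365)^365 = 2,000 × 1.087836 = $2,175.67.
Effective rate on net proceeds: 2,175.67 / 1,950 − 1 = 0.115729 = 11.57%.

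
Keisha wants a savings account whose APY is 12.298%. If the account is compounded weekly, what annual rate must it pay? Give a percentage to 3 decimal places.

(1 + r/52)^52 − 1 = 0.12298, so 1 + r/52 = 1.12298^(1/52).
r/52 = 0.002233, so r = 0.116115 = 11.612%.

11.612%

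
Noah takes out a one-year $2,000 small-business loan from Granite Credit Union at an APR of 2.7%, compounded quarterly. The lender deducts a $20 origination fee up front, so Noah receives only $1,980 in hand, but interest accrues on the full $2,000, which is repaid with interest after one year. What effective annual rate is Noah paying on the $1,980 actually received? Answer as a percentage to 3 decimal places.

3.765%

Amount owed after one year: 2,000 × (1 + 0.027/4)^4 = 2,000 × 1.027275 = $2,054.55.
Effective rate on net proceeds: 2,054.55 / 1,980 − 1 = 0.037651 = 3.765%.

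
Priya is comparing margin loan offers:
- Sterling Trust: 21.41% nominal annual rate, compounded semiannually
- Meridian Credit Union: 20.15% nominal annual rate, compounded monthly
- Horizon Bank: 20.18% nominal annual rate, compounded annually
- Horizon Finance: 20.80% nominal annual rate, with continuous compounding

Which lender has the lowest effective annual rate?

Horizon Bank

Sterling Trust: (1 + 0.2141/2)^2 − 1 = 22.556%
Meridian Credit Union: (1 + 0.2015/12)^12 − 1 = 22.119%
Horizon Bank: compounded annually, EAR = 20.180%
Horizon Finance: e^0.2080 − 1 = 23.121%
The lowest effective annual rate is Horizon Bank at 20.180%.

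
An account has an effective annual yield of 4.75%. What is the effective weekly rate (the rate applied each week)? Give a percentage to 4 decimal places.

The per-week rate i satisfies (1 + i)^52 = 1 + 0.0475.
i = 1.0475^(1/52) − 1 = 0.0008928 = 0.0893%.

0.0893%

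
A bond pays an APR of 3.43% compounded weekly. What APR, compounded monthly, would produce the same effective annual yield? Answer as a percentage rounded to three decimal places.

EAR = (1 + 0.0343/52)^52 − 1 = 0.034883.
Solve (1 + r/12)^12 = 1.034883: r/12 = 1.034883^(1/12) − 1 = 0.002861, so r = 0.034338 = 3.434%.

3.434%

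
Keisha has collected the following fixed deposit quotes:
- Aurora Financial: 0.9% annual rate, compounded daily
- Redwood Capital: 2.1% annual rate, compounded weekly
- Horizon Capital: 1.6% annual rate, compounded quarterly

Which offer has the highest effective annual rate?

Redwood Capital

Aurora Financial: (1 + 0.009/365)^365 − 1 = 0.904%
Redwood Capital: (1 + 0.021/52)^52 − 1 = 2.122%
Horizon Capital: (1 + 0.016/4)^4 − 1 = 1.610%
The highest effective annual rate is Redwood Capital at 2.122%.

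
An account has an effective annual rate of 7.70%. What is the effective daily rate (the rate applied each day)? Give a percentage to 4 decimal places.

The per-day rate i satisfies (1 + i)^365 = 1 + 0.0770.
i = 1.0770^(1/365) − 1 = 0.0002033 = 0.0203%.

0.0203%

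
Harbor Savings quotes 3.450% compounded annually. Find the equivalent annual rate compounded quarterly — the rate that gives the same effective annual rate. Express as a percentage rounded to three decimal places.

3.406%

Compounded annually, EAR = nominal = 0.034500.
Solve (1 + r/4)^4 = 1.034500: r/4 = 1.034500^(1/4) − 1 = 0.008516, so r = 0.034062 = 3.406%.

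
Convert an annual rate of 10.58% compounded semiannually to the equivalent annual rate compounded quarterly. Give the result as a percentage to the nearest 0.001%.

EAR = (1 + 0.1058/2)^2 − 1 = 0.108598.
Solve (1 + r/4)^4 = 1.108598: r/4 = 1.108598^(1/4) − 1 = 0.026109, so r = 0.104437 = 10.444%.

10.444%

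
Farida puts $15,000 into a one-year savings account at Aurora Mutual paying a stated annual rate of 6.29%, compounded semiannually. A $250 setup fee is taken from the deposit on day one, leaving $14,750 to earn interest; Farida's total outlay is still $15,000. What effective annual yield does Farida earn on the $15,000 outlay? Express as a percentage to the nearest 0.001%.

4.616%

Value after one year: 14,750 × (1 + 0.0629/2)^2 = 14,750 × 1.063889 = $15,692.36.
Effective yield on the $15,000 outlay: 15,692.36 / 15,000 − 1 = 0.046158 = 4.616%.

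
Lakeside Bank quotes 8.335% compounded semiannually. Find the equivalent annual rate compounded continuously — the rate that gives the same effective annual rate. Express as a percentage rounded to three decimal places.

8.166%

EAR = (1 + 0.08335/2)^2 − 1 = 0.085087.
Equivalent continuous rate: r = ln(1 + 0.085087) = 0.081660 = 8.166%.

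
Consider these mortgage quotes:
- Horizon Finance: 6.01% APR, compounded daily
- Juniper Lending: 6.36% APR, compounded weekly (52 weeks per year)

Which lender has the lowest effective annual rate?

Horizon Finance

Horizon Finance: (1 + 0.0601/365)^365 − 1 = 6.194%
Juniper Lending: (1 + 0.0636/52)^52 − 1 = 6.562%
The lowest effective annual rate is Horizon Finance at 6.194%.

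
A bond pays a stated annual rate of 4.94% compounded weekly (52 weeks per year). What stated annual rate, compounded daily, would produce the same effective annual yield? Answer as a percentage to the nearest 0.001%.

EAR = (1 + 0.0494/52)^52 − 1 = 0.050616.
Solve (1 + r/365)^365 = 1.050616: r/365 = 1.050616^(1/365) − 1 = 0.000135, so r = 0.049380 = 4.938%.

4.938%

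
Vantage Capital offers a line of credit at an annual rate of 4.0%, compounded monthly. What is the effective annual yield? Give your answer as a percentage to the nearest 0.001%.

EAR = (1 + 0.040/12)^12 − 1.
= 1.040742 − 1 = 4.074%.

4.074%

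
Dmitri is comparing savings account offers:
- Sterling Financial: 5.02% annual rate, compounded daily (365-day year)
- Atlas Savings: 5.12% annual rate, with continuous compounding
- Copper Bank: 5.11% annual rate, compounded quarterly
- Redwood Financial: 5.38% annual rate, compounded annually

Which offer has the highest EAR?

Redwood Financial

Sterling Financial: (1 + 0.0502/365)^365 − 1 = 5.148%
Atlas Savings: e^0.0512 − 1 = 5.253%
Copper Bank: (1 + 0.0511/4)^4 − 1 = 5.209%
Redwood Financial: compounded annually, EAR = 5.380%
The highest effective annual rate is Redwood Financial at 5.380%.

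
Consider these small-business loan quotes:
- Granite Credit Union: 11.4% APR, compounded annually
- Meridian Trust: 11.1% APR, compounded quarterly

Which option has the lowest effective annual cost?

Granite Credit Union: compounded annually, EAR = 11.400%
Meridian Trust: (1 + 0.111/4)^4 − 1 = 11.571%
The lowest effective annual rate is Granite Credit Union at 11.400%.

Granite Credit Union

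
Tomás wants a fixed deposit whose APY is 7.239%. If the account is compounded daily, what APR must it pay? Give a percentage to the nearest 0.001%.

(1 + r/365)^365 − 1 = 0.07239, so 1 + r/365 = 1.07239^(1/365).
r/365 = 0.000191, so r = 0.069896 = 6.990%.

6.990%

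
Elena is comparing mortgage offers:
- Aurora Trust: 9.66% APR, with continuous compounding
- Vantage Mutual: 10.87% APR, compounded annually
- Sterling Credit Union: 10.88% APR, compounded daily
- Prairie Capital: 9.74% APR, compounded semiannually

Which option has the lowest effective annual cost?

Aurora Trust: e^0.0966 − 1 = 10.142%
Vantage Mutual: compounded annually, EAR = 10.870%
Sterling Credit Union: (1 + 0.1088/365)^365 − 1 = 11.492%
Prairie Capital: (1 + 0.0974/2)^2 − 1 = 9.977%
The lowest effective annual rate is Prairie Capital at 9.977%.

Prairie Capital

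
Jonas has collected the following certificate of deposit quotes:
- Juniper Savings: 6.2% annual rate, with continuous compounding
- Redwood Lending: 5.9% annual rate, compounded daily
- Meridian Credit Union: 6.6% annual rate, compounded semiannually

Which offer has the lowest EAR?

Juniper Savings: e^0.062 − 1 = 6.396%
Redwood Lending: (1 + 0.059/365)^365 − 1 = 6.077%
Meridian Credit Union: (1 + 0.066/2)^2 − 1 = 6.709%
The lowest effective annual rate is Redwood Lending at 6.077%.

Redwood Lending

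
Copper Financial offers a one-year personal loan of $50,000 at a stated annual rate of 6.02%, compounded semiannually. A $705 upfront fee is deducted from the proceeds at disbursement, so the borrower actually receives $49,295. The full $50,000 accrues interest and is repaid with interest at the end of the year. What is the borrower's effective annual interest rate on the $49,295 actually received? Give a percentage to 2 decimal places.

Amount owed after one year: 50,000 × (1 + 0.0602/2)^2 = 50,000 × 1.061106 = $53,055.30.
Effective rate on net proceeds: 53,055.30 / 49,295 − 1 = 0.076282 = 7.63%.

7.63%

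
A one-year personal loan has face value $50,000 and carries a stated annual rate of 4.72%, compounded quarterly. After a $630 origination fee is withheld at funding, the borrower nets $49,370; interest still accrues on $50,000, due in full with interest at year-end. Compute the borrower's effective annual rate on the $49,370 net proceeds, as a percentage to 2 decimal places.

6.14%

Amount owed after one year: 50,000 × (1 + 0.0472/4)^4 = 50,000 × 1.048042 = $52,402.10.
Effective rate on net proceeds: 52,402.10 / 49,370 − 1 = 0.061416 = 6.14%.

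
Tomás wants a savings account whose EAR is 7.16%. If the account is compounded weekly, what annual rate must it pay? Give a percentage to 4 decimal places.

(1 + r/52)^52 − 1 = 0.0716, so 1 + r/52 = 1.0716^(1/52).
r/52 = 0.001331, so r = 0.069199 = 6.9199%.

6.9199%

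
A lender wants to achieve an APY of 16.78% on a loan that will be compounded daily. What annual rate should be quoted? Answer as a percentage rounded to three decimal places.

15.515%

(1 + r/365)^365 − 1 = 0.1678, so 1 + r/365 = 1.1678^(1/365).
r/365 = 0.000425, so r = 0.155155 = 15.515%.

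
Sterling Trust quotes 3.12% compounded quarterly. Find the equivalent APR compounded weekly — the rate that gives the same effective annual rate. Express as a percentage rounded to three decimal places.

3.109%

EAR = (1 + 0.0312/4)^4 − 1 = 0.031567.
Solve (1 + r/52)^52 = 1.031567: r/52 = 1.031567^(1/52) − 1 = 0.000598, so r = 0.031088 = 3.109%.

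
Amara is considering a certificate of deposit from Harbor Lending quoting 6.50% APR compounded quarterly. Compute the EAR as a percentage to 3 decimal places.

6.660%

EAR = (1 + 0.0650/4)^4 − 1.
= 1.066602 − 1 = 6.660%.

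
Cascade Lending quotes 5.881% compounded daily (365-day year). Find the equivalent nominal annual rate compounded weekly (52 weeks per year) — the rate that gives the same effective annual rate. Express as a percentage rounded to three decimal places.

EAR = (1 + 0.05881/365)^365 − 1 = 0.060569.
Solve (1 + r/52)^52 = 1.060569: r/52 = 1.060569^(1/52) − 1 = 0.001132, so r = 0.058839 = 5.884%.

5.884%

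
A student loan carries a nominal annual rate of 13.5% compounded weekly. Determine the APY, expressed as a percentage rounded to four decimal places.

14.4337%

EAR = (1 + 0.135/52)^52 − 1.
= 1.144337 − 1 = 14.4337%.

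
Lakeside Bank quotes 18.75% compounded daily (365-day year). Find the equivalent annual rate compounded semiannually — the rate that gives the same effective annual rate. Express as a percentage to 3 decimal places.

19.652%

EAR = (1 + 0.1875/365)^365 − 1 = 0.206172.
Solve (1 + r/2)^2 = 1.206172: r/2 = 1.206172^(1/2) − 1 = 0.098259, so r = 0.196517 = 19.652%.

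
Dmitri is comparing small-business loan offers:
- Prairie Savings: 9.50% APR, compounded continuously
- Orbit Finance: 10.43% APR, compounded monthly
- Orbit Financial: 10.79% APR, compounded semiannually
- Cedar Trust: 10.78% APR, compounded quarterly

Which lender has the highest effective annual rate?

Cedar Trust

Prairie Savings: e^0.0950 − 1 = 9.966%
Orbit Finance: (1 + 0.1043/12)^12 − 1 = 10.943%
Orbit Financial: (1 + 0.1079/2)^2 − 1 = 11.081%
Cedar Trust: (1 + 0.1078/4)^4 − 1 = 11.224%
The highest effective annual rate is Cedar Trust at 11.224%.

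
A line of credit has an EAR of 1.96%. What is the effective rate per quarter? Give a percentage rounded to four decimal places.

0.4864%

The per-quarter rate i satisfies (1 + i)^4 = 1 + 0.0196.
i = 1.0196^(1/4) − 1 = 0.0048644 = 0.4864%.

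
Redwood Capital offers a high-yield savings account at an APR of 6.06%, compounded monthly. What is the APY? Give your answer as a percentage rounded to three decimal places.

EAR = (1 + 0.0606/12)^12 − 1.
= 1.062312 − 1 = 6.231%.

6.231%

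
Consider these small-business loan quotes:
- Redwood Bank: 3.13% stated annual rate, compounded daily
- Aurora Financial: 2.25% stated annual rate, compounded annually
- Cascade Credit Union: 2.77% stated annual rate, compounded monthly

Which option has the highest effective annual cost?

Redwood Bank: (1 + 0.0313/365)^365 − 1 = 3.179%
Aurora Financial: compounded annually, EAR = 2.250%
Cascade Credit Union: (1 + 0.0277/12)^12 − 1 = 2.805%
The highest effective annual rate is Redwood Bank at 3.179%.

Redwood Bank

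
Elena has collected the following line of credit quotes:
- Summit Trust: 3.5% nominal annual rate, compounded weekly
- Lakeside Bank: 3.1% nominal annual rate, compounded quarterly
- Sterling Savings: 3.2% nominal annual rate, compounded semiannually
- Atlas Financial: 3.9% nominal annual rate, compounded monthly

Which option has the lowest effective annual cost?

Summit Trust: (1 + 0.035/52)^52 − 1 = 3.561%
Lakeside Bank: (1 + 0.031/4)^4 − 1 = 3.136%
Sterling Savings: (1 + 0.032/2)^2 − 1 = 3.226%
Atlas Financial: (1 + 0.039/12)^12 − 1 = 3.970%
The lowest effective annual rate is Lakeside Bank at 3.136%.

Lakeside Bank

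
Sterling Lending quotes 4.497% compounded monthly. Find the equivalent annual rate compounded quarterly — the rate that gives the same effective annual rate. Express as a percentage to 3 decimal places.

EAR = (1 + 0.04497/12)^12 − 1 = 0.045909.
Solve (1 + r/4)^4 = 1.045909: r/4 = 1.045909^(1/4) − 1 = 0.011285, so r = 0.045139 = 4.514%.

4.514%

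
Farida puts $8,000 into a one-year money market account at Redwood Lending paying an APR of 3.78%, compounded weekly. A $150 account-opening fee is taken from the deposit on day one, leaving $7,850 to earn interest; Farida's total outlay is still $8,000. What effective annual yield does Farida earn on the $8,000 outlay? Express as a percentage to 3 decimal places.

Value after one year: 7,850 × (1 + 0.0378/52)^52 = 7,850 × 1.038509 = $8,152.30.
Effective yield on the $8,000 outlay: 8,152.30 / 8,000 − 1 = 0.019037 = 1.904%.

1.904%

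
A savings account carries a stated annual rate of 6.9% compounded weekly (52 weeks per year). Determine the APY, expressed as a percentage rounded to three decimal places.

EAR = (1 + 0.069/52)^52 − 1.
= (1 + 0.001327)^52 − 1 = 1.071387 − 1 = 7.139%.

7.139%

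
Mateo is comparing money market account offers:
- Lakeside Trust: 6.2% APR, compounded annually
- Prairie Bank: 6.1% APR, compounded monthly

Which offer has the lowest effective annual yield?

Lakeside Trust: compounded annually, EAR = 6.200%
Prairie Bank: (1 + 0.061/12)^12 − 1 = 6.273%
The lowest effective annual rate is Lakeside Trust at 6.200%.

Lakeside Trust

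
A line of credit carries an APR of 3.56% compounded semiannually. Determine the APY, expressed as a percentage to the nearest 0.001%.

EAR = (1 + 0.0356/2)^2 − 1.
= 1.035917 − 1 = 3.592%.

3.592%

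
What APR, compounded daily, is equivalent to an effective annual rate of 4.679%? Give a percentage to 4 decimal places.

4.5731%

(1 + r/365)^365 − 1 = 0.04679, so 1 + r/365 = 1.04679^(1/365).
r/365 = 0.000125, so r = 0.045731 = 4.5731%.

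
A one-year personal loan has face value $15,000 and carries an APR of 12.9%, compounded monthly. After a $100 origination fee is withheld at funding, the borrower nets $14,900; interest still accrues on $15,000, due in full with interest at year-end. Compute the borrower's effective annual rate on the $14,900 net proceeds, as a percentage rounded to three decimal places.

Amount owed after one year: 15,000 × (1 + 0.129/12)^12 = 15,000 × 1.136907 = $17,053.61.
Effective rate on net proceeds: 17,053.61 / 14,900 − 1 = 0.144537 = 14.454%.

14.454%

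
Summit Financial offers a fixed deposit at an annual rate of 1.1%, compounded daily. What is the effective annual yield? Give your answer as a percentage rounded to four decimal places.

EAR = (1 + 0.011/365)^365 − 1.
= (1 + 0.000030)^365 − 1 = 1.011061 − 1 = 1.1061%.

1.1061%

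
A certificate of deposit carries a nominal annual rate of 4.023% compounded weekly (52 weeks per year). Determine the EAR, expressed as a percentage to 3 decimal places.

4.103%

EAR = (1 + 0.04023/52)^52 − 1.
= 1.041034 − 1 = 4.103%.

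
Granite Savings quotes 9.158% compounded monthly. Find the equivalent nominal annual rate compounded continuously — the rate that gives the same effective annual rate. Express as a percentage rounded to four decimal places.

EAR = (1 + 0.09158/12)^12 − 1 = 0.095523.
Equivalent continuous rate: r = ln(1 + 0.095523) = 0.091232 = 9.1232%.

9.1232%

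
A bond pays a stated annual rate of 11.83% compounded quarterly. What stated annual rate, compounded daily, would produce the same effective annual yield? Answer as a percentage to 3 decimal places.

11.660%

EAR = (1 + 0.1183/4)^4 − 1 = 0.123652.
Solve (1 + r/365)^365 = 1.123652: r/365 = 1.123652^(1/365) − 1 = 0.000319, so r = 0.116603 = 11.660%.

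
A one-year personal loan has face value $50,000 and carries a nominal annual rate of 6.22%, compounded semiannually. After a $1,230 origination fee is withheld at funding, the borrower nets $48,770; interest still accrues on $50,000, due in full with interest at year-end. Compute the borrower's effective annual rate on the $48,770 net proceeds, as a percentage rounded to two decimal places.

Amount owed after one year: 50,000 × (1 + 0.0622/2)^2 = 50,000 × 1.063167 = $53,158.36.
Effective rate on net proceeds: 53,158.36 / 48,770 − 1 = 0.089981 = 9.00%.

9.00%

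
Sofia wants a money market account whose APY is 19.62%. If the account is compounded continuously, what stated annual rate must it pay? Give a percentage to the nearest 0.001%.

17.915%

Continuous: nominal r satisfies e^r − 1 = 0.1962.
r = ln(1 + 0.1962) = ln(1.1962) = 0.179150 = 17.915%.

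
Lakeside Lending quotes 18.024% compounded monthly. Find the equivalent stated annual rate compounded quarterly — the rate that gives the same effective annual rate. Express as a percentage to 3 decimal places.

18.296%

EAR = (1 + 0.18024/12)^12 − 1 = 0.195901.
Solve (1 + r/4)^4 = 1.195901: r/4 = 1.195901^(1/4) − 1 = 0.045740, so r = 0.182961 = 18.296%.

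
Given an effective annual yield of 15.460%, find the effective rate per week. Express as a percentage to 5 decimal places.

The per-week rate i satisfies (1 + i)^52 = 1 + 0.15460.
i = 1.15460^(1/52) − 1 = 0.0027683 = 0.27683%.

0.27683%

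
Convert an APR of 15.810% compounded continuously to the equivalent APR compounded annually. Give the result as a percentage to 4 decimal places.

17.1283%

EAR under continuous compounding: e^0.15810 − 1 = 0.171283.
Compounded annually, the equivalent nominal rate is the EAR itself: 17.1283%.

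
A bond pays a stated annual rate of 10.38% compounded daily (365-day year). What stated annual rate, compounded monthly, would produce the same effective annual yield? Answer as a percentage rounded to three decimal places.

EAR = (1 + 0.1038/365)^365 − 1 = 0.109362.
Solve (1 + r/12)^12 = 1.109362: r/12 = 1.109362^(1/12) − 1 = 0.008686, so r = 0.104235 = 10.424%.

10.424%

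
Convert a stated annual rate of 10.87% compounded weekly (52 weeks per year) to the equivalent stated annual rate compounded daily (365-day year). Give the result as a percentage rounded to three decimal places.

EAR = (1 + 0.1087/52)^52 − 1 = 0.114701.
Solve (1 + r/365)^365 = 1.114701: r/365 = 1.114701^(1/365) − 1 = 0.000298, so r = 0.108603 = 10.860%.

10.860%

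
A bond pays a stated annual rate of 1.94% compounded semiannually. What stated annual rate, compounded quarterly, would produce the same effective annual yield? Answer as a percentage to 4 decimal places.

EAR = (1 + 0.0194/2)^2 − 1 = 0.019494.
Solve (1 + r/4)^4 = 1.019494: r/4 = 1.019494^(1/4) − 1 = 0.004838, so r = 0.019353 = 1.9353%.

1.9353%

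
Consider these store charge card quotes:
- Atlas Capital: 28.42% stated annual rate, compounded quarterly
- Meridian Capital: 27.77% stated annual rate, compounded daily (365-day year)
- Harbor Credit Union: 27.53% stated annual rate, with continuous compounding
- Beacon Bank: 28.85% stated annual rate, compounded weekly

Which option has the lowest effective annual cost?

Atlas Capital: (1 + 0.2842/4)^4 − 1 = 31.595%
Meridian Capital: (1 + 0.2777/365)^365 − 1 = 31.995%
Harbor Credit Union: e^0.2753 − 1 = 31.693%
Beacon Bank: (1 + 0.2885/52)^52 − 1 = 33.336%
The lowest effective annual rate is Atlas Capital at 31.595%.

Atlas Capital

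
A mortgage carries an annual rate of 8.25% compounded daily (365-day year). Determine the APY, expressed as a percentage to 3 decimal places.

EAR = (1 + 0.0825/365)^365 − 1.
= 1.085989 − 1 = 8.599%.

8.599%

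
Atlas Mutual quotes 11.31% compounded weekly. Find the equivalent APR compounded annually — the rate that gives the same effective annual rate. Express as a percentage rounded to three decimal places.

11.961%

EAR = (1 + 0.1131/52)^52 − 1 = 0.119606.
Compounded annually, the equivalent nominal rate is the EAR itself: 11.961%.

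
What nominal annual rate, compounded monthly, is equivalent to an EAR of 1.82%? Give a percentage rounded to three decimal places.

(1 + r/12)^12 − 1 = 0.0182, so 1 + r/12 = 1.0182^(1/12).
r/12 = 0.001504, so r = 0.018050 = 1.805%.

1.805%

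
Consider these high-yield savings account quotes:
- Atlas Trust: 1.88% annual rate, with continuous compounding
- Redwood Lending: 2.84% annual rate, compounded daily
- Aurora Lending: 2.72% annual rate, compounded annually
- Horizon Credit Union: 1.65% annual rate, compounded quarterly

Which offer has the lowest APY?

Horizon Credit Union

Atlas Trust: e^0.0188 − 1 = 1.898%
Redwood Lending: (1 + 0.0284/365)^365 − 1 = 2.881%
Aurora Lending: compounded annually, EAR = 2.720%
Horizon Credit Union: (1 + 0.0165/4)^4 − 1 = 1.660%
The lowest effective annual rate is Horizon Credit Union at 1.660%.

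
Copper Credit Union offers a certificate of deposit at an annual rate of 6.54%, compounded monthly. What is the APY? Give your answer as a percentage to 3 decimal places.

6.740%

EAR = (1 + 0.0654/12)^12 − 1.
= (1 + 0.005450)^12 − 1 = 1.067396 − 1 = 6.740%.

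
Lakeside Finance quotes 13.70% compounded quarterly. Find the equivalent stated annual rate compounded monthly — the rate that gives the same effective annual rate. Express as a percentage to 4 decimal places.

13.5465%

EAR = (1 + 0.1370/4)^4 − 1 = 0.144200.
Solve (1 + r/12)^12 = 1.144200: r/12 = 1.144200^(1/12) − 1 = 0.011289, so r = 0.135465 = 13.5465%.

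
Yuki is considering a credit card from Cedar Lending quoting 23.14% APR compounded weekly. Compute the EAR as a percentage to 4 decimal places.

25.9716%

EAR = (1 + 0.2314/52)^52 − 1.
= (1 + 0.004450)^52 − 1 = 1.259716 − 1 = 25.9716%.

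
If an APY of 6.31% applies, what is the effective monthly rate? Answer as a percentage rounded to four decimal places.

0.5112%

The per-month rate i satisfies (1 + i)^12 = 1 + 0.0631.
i = 1.0631^(1/12) − 1 = 0.0051121 = 0.5112%.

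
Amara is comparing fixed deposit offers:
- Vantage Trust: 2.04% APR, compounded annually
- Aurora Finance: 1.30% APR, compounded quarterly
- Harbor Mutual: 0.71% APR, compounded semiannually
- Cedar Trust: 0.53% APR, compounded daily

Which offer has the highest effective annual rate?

Vantage Trust: compounded annually, EAR = 2.040%
Aurora Finance: (1 + 0.0130/4)^4 − 1 = 1.306%
Harbor Mutual: (1 + 0.0071/2)^2 − 1 = 0.711%
Cedar Trust: (1 + 0.0053/365)^365 − 1 = 0.531%
The highest effective annual rate is Vantage Trust at 2.040%.

Vantage Trust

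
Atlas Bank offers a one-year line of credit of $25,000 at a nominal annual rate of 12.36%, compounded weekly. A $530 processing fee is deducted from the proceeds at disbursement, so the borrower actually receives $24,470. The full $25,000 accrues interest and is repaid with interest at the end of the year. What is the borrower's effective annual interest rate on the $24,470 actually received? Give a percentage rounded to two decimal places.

Amount owed after one year: 25,000 × (1 + 0.1236/52)^52 = 25,000 × 1.131397 = $28,284.93.
Effective rate on net proceeds: 28,284.93 / 24,470 − 1 = 0.155902 = 15.59%.

15.59%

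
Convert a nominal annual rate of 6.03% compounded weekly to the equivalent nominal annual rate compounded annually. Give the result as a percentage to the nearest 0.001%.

EAR = (1 + 0.0603/52)^52 − 1 = 0.062118.
Compounded annually, the equivalent nominal rate is the EAR itself: 6.212%.

6.212%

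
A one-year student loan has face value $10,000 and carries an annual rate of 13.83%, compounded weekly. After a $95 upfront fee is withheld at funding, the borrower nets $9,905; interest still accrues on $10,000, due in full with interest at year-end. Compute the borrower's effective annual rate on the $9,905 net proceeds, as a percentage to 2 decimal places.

15.91%

Amount owed after one year: 10,000 × (1 + 0.1383/52)^52 = 10,000 × 1.148109 = $11,481.09.
Effective rate on net proceeds: 11,481.09 / 9,905 − 1 = 0.159121 = 15.91%.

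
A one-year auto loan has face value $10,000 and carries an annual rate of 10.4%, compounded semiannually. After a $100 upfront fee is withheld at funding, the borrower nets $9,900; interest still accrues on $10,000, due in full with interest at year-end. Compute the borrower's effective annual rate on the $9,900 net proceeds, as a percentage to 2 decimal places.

Amount owed after one year: 10,000 × (1 + 0.104/2)^2 = 10,000 × 1.106704 = $11,067.04.
Effective rate on net proceeds: 11,067.04 / 9,900 − 1 = 0.117883 = 11.79%.

11.79%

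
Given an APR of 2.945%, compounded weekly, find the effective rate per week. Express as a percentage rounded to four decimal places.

With a nominal annual rate compounded weekly, the periodic rate is the nominal rate divided by 52.
i = 0.02945 / 52 = 0.0005663 = 0.0566%.

0.0566%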